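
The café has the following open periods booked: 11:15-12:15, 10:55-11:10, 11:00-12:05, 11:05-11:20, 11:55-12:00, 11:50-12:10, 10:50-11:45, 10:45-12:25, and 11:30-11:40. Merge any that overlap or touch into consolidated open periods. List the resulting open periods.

10:45–12:25

Sort by start: 10:45–12:25, 10:50–11:45, 10:55–11:10, 11:00–12:05, 11:05–11:20, 11:15–12:15, 11:30–11:40, 11:50–12:10, 11:55–12:00.
10:50–11:45 overlaps/touches 10:45–12:25 → extend to 10:45–12:25.
10:55–11:10 overlaps/touches 10:45–12:25 → extend to 10:45–12:25.
11:00–12:05 overlaps/touches 10:45–12:25 → extend to 10:45–12:25.
11:05–11:20 overlaps/touches 10:45–12:25 → extend to 10:45–12:25.
11:15–12:15 overlaps/touches 10:45–12:25 → extend to 10:45–12:25.
11:30–11:40 overlaps/touches 10:45–12:25 → extend to 10:45–12:25.
11:50–12:10 overlaps/touches 10:45–12:25 → extend to 10:45–12:25.
11:55–12:00 overlaps/touches 10:45–12:25 → extend to 10:45–12:25.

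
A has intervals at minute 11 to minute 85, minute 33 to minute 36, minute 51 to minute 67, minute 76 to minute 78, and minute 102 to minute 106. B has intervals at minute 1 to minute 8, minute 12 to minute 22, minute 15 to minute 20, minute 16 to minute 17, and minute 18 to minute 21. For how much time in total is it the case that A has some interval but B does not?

68 minutes

First set merges to minute 11 to minute 85, minute 102 to minute 106.
Second set merges to minute 1 to minute 8, minute 12 to minute 22.
A \ B = minute 11 to minute 12, minute 22 to minute 85, minute 102 to minute 106.
Total: 1 minute + 63 minutes + 4 minutes = 68 minutes.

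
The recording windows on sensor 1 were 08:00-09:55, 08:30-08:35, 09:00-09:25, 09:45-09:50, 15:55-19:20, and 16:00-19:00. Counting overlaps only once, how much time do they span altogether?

5 h 20 min

Merged: 08:00–09:55, 15:55–19:20.
Lengths: 1 h 55 min + 3 h 25 min = 5 h 20 min.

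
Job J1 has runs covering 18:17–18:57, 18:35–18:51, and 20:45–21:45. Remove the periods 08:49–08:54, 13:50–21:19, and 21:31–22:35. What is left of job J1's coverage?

21:19-21:31

Merge the first list: 18:17-18:57, 20:45-21:45.
18:17-18:57: fully covered by B → removed.
20:45-21:45 minus B → 21:19-21:31.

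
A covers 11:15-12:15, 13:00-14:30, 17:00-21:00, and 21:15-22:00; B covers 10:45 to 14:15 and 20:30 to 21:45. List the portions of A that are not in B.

11:15-12:15 lies entirely inside B → drops out.
13:00-14:30 with B removed leaves 14:15-14:30.
17:00-21:00 with B removed leaves 17:00-20:30.
21:15-22:00 with B removed leaves 21:45-22:00.

14:15-14:30, 17:00-20:30, 21:45-22:00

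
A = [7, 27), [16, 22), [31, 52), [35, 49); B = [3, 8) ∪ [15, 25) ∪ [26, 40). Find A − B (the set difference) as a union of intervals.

Merge the first list: [7, 27), [31, 52).
[7, 27) minus B → [8, 15), [25, 26).
[31, 52) minus B → [40, 52).

[8, 15) ∪ [25, 26) ∪ [40, 52)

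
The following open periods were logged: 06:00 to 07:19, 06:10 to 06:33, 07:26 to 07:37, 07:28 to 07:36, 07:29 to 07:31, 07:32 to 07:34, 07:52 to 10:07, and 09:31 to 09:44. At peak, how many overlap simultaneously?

3

Walk the sorted start/end points keeping a running depth.
The depth first hits 3 at 07:29.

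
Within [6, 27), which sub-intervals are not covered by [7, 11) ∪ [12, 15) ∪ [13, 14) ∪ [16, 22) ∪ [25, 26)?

Covered (merged): [7, 11), [12, 15), [16, 22), [25, 26).
Gaps within [6, 27): [6, 7), [11, 12), [15, 16), [22, 25), [26, 27).

[6, 7) ∪ [11, 12) ∪ [15, 16) ∪ [22, 25) ∪ [26, 27)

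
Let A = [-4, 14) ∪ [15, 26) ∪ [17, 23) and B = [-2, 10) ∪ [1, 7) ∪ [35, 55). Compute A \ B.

[-4, -2) ∪ [10, 14) ∪ [15, 26)

Merge the first list: [-4, 14), [15, 26).
Merge the second list: [-2, 10), [35, 55).
[-4, 14) \ B = [-4, -2), [10, 14).
[15, 26): nothing removed.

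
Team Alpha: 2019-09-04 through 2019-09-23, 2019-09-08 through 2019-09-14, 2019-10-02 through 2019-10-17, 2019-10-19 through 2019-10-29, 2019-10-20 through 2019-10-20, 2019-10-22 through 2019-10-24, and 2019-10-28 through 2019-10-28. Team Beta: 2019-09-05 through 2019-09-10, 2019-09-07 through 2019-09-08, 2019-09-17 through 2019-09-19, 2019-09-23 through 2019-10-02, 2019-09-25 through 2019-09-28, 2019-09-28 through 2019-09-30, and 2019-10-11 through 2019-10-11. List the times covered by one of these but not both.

2019-09-04 through 2019-09-04, 2019-09-11 through 2019-09-16, 2019-09-20 through 2019-09-22, 2019-09-24 through 2019-10-01, 2019-10-03 through 2019-10-10, 2019-10-12 through 2019-10-17, 2019-10-19 through 2019-10-29

First set merges to 2019-09-04 through 2019-09-23, 2019-10-02 through 2019-10-17, 2019-10-19 through 2019-10-29.
Second set merges to 2019-09-05 through 2019-09-10, 2019-09-17 through 2019-09-19, 2019-09-23 through 2019-10-02, 2019-10-11 through 2019-10-11.
Only in the first: 2019-09-04 through 2019-09-04, 2019-09-11 through 2019-09-16, 2019-09-20 through 2019-09-22, 2019-10-03 through 2019-10-10, 2019-10-12 through 2019-10-17, 2019-10-19 through 2019-10-29.
Only in the second: 2019-09-24 through 2019-10-01.
Together these are the periods covered by exactly one.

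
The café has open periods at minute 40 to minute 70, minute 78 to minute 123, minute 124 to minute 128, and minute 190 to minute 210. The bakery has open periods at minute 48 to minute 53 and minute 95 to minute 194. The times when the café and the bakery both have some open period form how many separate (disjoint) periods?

4

A ∩ B = minute 48 to minute 53, minute 95 to minute 123, minute 124 to minute 128, minute 190 to minute 194.
That is 4 disjoint pieces.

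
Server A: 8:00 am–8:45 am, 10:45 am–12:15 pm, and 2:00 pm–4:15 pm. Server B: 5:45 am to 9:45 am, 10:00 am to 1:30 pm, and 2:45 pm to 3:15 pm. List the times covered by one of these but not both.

Only in the first: 2:00 pm–2:45 pm, 3:15 pm–4:15 pm.
Only in the second: 5:45 am–8:00 am, 8:45 am–9:45 am, 10:00 am–10:45 am, 12:15 pm–1:30 pm.
Together these are the periods covered by exactly one.

5:45 am–8:00 am, 8:45 am–9:45 am, 10:00 am–10:45 am, 12:15 pm–1:30 pm, 2:00 pm–2:45 pm, 3:15 pm–4:15 pm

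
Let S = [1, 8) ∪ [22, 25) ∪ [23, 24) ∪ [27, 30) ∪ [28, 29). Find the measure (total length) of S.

13

Merged: [1, 8), [22, 25), [27, 30).
Lengths: 7 + 3 + 3 = 13.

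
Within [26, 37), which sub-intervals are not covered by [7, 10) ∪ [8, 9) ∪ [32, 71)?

The merged coverage is [7, 10), [32, 71).
Complement within [26, 37): [26, 32).

[26, 32)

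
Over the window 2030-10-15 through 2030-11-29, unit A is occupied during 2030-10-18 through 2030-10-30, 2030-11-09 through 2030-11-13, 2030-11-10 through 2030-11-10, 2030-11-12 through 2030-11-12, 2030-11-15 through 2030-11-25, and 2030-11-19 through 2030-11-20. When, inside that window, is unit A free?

After merging, the occupied span is 2030-10-18 through 2030-10-30, 2030-11-09 through 2030-11-13, 2030-11-15 through 2030-11-25.
Gaps within 2030-10-15 through 2030-11-29: 2030-10-15 through 2030-10-17, 2030-10-31 through 2030-11-08, 2030-11-14 through 2030-11-14, 2030-11-26 through 2030-11-29.

2030-10-15 through 2030-10-17, 2030-10-31 through 2030-11-08, 2030-11-14 through 2030-11-14, 2030-11-26 through 2030-11-29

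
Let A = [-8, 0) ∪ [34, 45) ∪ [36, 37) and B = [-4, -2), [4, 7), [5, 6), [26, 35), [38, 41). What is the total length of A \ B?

13

Merge the first list: [-8, 0), [34, 45).
Merge the second list: [-4, -2), [4, 7), [26, 35), [38, 41).
A \ B = [-8, -4), [-2, 0), [35, 38), [41, 45).
Total: 4 + 2 + 3 + 4 = 13.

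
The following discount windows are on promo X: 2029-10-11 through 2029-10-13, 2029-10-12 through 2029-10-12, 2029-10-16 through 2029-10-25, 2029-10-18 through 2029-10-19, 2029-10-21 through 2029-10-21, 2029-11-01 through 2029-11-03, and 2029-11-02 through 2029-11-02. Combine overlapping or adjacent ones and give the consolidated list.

2029-10-11 through 2029-10-13, 2029-10-16 through 2029-10-25, 2029-11-01 through 2029-11-03

2029-10-12 through 2029-10-12 overlaps/touches 2029-10-11 through 2029-10-13 → extend to 2029-10-11 through 2029-10-13.
2029-10-16 through 2029-10-25 is disjoint → start new block.
2029-10-18 through 2029-10-19 overlaps/touches 2029-10-16 through 2029-10-25 → extend to 2029-10-16 through 2029-10-25.
2029-10-21 through 2029-10-21 overlaps/touches 2029-10-16 through 2029-10-25 → extend to 2029-10-16 through 2029-10-25.
2029-11-01 through 2029-11-03 is disjoint → start new block.
2029-11-02 through 2029-11-02 overlaps/touches 2029-11-01 through 2029-11-03 → extend to 2029-11-01 through 2029-11-03.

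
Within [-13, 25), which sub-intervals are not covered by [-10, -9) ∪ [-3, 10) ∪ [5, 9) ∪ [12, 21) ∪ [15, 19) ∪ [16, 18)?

[-13, -10) ∪ [-9, -3) ∪ [10, 12) ∪ [21, 25)

Covered (merged): [-10, -9), [-3, 10), [12, 21).
Gaps within [-13, 25): [-13, -10), [-9, -3), [10, 12), [21, 25).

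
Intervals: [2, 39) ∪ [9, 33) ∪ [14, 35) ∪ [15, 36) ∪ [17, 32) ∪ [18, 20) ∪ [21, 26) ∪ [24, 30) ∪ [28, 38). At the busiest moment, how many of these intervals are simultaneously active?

At 24, 7 of the intervals are simultaneously active.
No point has more.

7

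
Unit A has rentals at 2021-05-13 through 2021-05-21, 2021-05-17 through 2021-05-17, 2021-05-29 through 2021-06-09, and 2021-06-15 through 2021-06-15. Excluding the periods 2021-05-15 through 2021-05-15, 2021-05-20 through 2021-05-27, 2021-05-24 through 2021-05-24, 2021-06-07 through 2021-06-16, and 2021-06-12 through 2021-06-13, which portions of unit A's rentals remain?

A, merged: 2021-05-13 through 2021-05-21, 2021-05-29 through 2021-06-09, 2021-06-15 through 2021-06-15.
B, merged: 2021-05-15 through 2021-05-15, 2021-05-20 through 2021-05-27, 2021-06-07 through 2021-06-16.
2021-05-13 through 2021-05-21 \ B = 2021-05-13 through 2021-05-14, 2021-05-16 through 2021-05-19.
2021-05-29 through 2021-06-09 \ B = 2021-05-29 through 2021-06-06.
2021-06-15 through 2021-06-15: entirely removed.

2021-05-13 through 2021-05-14, 2021-05-16 through 2021-05-19, 2021-05-29 through 2021-06-06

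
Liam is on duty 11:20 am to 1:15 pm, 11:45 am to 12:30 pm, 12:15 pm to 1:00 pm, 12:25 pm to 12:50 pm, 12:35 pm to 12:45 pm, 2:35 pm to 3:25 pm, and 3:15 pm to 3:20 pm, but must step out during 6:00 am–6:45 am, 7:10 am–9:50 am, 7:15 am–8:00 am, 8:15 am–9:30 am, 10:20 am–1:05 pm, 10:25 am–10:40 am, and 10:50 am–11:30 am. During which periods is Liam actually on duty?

First set merges to 11:20 am-1:15 pm, 2:35 pm-3:25 pm.
Second set merges to 6:00 am-6:45 am, 7:10 am-9:50 am, 10:20 am-1:05 pm.
11:20 am-1:15 pm with B removed leaves 1:05 pm-1:15 pm.
2:35 pm-3:25 pm is untouched.

1:05 pm-1:15 pm, 2:35 pm-3:25 pm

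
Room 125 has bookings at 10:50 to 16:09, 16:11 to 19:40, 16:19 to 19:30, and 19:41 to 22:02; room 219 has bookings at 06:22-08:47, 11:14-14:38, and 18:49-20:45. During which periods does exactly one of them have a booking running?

06:22–08:47, 10:50–11:14, 14:38–16:09, 16:11–18:49, 19:40–19:41, 20:45–22:02

Merge the first list: 10:50–16:09, 16:11–19:40, 19:41–22:02.
A \ B = 10:50–11:14, 14:38–16:09, 16:11–18:49, 20:45–22:02.
B \ A = 06:22–08:47, 19:40–19:41.
Union of the two gives the symmetric difference.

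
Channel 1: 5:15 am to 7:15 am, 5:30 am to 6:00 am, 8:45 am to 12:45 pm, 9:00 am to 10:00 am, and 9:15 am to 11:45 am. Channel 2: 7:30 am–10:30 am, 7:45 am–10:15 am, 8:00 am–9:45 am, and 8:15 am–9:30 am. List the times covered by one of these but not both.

A, merged: 5:15 am–7:15 am, 8:45 am–12:45 pm.
B, merged: 7:30 am–10:30 am.
A \ B = 5:15 am–7:15 am, 10:30 am–12:45 pm.
B \ A = 7:30 am–8:45 am.
Union of the two gives the symmetric difference.

5:15 am–7:15 am, 7:30 am–8:45 am, 10:30 am–12:45 pm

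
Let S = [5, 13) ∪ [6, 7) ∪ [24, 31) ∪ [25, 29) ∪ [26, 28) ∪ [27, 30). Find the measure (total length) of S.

Merged: [5, 13), [24, 31).
Lengths: 8 + 7 = 15.

15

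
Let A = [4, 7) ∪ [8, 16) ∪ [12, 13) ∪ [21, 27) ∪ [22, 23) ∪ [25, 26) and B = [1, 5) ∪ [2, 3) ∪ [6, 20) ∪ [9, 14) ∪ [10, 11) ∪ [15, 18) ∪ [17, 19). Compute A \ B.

[5, 6) ∪ [21, 27)

Merge the first list: [4, 7), [8, 16), [21, 27).
Merge the second list: [1, 5), [6, 20).
[4, 7) \ B = [5, 6).
[8, 16): entirely removed.
[21, 27): nothing removed.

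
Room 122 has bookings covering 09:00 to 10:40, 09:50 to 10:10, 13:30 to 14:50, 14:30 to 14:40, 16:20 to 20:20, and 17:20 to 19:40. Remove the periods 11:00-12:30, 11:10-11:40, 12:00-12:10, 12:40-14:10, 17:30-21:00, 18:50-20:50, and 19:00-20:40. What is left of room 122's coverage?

Merge the first list: 09:00–10:40, 13:30–14:50, 16:20–20:20.
Merge the second list: 11:00–12:30, 12:40–14:10, 17:30–21:00.
09:00–10:40 is untouched.
13:30–14:50 with B removed leaves 14:10–14:50.
16:20–20:20 with B removed leaves 16:20–17:30.

09:00–10:40, 14:10–14:50, 16:20–17:30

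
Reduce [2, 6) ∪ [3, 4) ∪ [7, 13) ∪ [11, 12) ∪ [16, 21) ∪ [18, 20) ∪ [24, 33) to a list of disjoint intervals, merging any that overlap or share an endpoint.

[2, 6) ∪ [7, 13) ∪ [16, 21) ∪ [24, 33)

[3, 4) overlaps/touches [2, 6) → extend to [2, 6).
[7, 13) is disjoint → start new block.
[11, 12) overlaps/touches [7, 13) → extend to [7, 13).
[16, 21) is disjoint → start new block.
[18, 20) overlaps/touches [16, 21) → extend to [16, 21).
[24, 33) is disjoint → start new block.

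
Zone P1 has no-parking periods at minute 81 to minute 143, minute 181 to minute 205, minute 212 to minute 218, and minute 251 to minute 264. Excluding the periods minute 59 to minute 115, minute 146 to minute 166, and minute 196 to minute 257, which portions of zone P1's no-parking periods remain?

minute 81 to minute 143 minus B → minute 115 to minute 143.
minute 181 to minute 205 minus B → minute 181 to minute 196.
minute 212 to minute 218: fully covered by B → removed.
minute 251 to minute 264 minus B → minute 257 to minute 264.

minute 115 to minute 143, minute 181 to minute 196, minute 257 to minute 264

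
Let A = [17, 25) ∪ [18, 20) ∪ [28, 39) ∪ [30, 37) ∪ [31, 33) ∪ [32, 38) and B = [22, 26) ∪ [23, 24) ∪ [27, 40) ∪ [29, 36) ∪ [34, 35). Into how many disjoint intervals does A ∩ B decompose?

Merge the first list: [17, 25), [28, 39).
Merge the second list: [22, 26), [27, 40).
A ∩ B = [22, 25), [28, 39).
That is 2 disjoint pieces.

2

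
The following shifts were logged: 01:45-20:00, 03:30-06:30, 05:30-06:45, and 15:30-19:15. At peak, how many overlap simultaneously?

3

At 05:30, 3 of the intervals are simultaneously active.
No point has more.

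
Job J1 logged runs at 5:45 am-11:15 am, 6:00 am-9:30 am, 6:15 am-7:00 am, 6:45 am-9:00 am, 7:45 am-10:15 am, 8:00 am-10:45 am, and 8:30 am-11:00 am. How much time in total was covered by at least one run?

Merged: 5:45 am–11:15 am.
Length: 5 h 30 min.

5 h 30 min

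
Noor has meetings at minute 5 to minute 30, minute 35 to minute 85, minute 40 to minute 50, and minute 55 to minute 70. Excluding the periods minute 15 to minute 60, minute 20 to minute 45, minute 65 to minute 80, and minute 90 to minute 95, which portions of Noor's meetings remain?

minute 5 to minute 15, minute 60 to minute 65, minute 80 to minute 85

Merge the first list: minute 5 to minute 30, minute 35 to minute 85.
Merge the second list: minute 15 to minute 60, minute 65 to minute 80, minute 90 to minute 95.
minute 5 to minute 30 with B removed leaves minute 5 to minute 15.
minute 35 to minute 85 with B removed leaves minute 60 to minute 65, minute 80 to minute 85.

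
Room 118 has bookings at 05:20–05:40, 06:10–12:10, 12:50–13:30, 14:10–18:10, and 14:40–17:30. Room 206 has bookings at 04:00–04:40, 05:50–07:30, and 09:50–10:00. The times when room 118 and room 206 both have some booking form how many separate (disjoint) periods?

A, merged: 05:20–05:40, 06:10–12:10, 12:50–13:30, 14:10–18:10.
A ∩ B = 06:10–07:30, 09:50–10:00.
That is 2 disjoint pieces.

2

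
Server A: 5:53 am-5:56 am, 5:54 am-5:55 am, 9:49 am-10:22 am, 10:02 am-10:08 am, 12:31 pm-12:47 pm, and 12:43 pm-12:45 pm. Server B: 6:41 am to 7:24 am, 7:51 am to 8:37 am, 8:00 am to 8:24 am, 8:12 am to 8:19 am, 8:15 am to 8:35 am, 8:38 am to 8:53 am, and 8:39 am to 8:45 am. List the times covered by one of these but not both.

5:53 am-5:56 am, 6:41 am-7:24 am, 7:51 am-8:37 am, 8:38 am-8:53 am, 9:49 am-10:22 am, 12:31 pm-12:47 pm

First set merges to 5:53 am-5:56 am, 9:49 am-10:22 am, 12:31 pm-12:47 pm.
Second set merges to 6:41 am-7:24 am, 7:51 am-8:37 am, 8:38 am-8:53 am.
A \ B = 5:53 am-5:56 am, 9:49 am-10:22 am, 12:31 pm-12:47 pm.
B \ A = 6:41 am-7:24 am, 7:51 am-8:37 am, 8:38 am-8:53 am.
Union of the two gives the symmetric difference.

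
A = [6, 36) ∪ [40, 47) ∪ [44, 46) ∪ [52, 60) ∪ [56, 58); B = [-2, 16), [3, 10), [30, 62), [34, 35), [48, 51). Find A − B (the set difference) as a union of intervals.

First set merges to [6, 36), [40, 47), [52, 60).
Second set merges to [-2, 16), [30, 62).
[6, 36) minus B → [16, 30).
[40, 47): fully covered by B → removed.
[52, 60): fully covered by B → removed.

[16, 30)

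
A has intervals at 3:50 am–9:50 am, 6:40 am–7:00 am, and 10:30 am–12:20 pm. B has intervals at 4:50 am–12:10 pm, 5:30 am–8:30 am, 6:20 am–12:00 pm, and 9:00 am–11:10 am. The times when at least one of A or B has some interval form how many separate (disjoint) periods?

First set merges to 3:50 am–9:50 am, 10:30 am–12:20 pm.
Second set merges to 4:50 am–12:10 pm.
A ∪ B = 3:50 am–12:20 pm.
That is 1 disjoint piece.

1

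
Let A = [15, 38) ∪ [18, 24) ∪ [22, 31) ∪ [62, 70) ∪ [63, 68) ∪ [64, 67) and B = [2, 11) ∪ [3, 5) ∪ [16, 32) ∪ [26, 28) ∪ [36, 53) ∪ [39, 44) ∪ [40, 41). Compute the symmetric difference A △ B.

[2, 11) ∪ [15, 16) ∪ [32, 36) ∪ [38, 53) ∪ [62, 70)

First set merges to [15, 38), [62, 70).
Second set merges to [2, 11), [16, 32), [36, 53).
Only in the first: [15, 16), [32, 36), [62, 70).
Only in the second: [2, 11), [38, 53).
Together these are the periods covered by exactly one.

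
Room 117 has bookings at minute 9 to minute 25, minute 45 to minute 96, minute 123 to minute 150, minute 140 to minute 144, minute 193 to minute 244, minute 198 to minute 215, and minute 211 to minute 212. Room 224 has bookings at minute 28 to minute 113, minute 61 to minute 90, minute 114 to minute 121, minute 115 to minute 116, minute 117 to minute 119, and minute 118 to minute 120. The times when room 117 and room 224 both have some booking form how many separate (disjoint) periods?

1

A, merged: minute 9 to minute 25, minute 45 to minute 96, minute 123 to minute 150, minute 193 to minute 244.
B, merged: minute 28 to minute 113, minute 114 to minute 121.
A ∩ B = minute 45 to minute 96.
That is 1 disjoint piece.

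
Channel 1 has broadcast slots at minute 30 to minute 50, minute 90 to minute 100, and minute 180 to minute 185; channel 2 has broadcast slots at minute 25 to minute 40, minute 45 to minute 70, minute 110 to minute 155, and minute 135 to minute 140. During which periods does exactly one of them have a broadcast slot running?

Merge the second list: minute 25 to minute 40, minute 45 to minute 70, minute 110 to minute 155.
A but not B: minute 40 to minute 45, minute 90 to minute 100, minute 180 to minute 185.
B but not A: minute 25 to minute 30, minute 50 to minute 70, minute 110 to minute 155.
Combining gives A △ B.

minute 25 to minute 30, minute 40 to minute 45, minute 50 to minute 70, minute 90 to minute 100, minute 110 to minute 155, minute 180 to minute 185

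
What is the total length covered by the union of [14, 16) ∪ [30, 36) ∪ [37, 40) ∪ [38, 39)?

11

Merged: [14, 16), [30, 36), [37, 40).
Lengths: 2 + 6 + 3 = 11.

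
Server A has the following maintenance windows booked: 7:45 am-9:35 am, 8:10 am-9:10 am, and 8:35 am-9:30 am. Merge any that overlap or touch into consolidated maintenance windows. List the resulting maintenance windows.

8:10 am-9:10 am overlaps/touches 7:45 am-9:35 am → extend to 7:45 am-9:35 am.
8:35 am-9:30 am overlaps/touches 7:45 am-9:35 am → extend to 7:45 am-9:35 am.

7:45 am-9:35 am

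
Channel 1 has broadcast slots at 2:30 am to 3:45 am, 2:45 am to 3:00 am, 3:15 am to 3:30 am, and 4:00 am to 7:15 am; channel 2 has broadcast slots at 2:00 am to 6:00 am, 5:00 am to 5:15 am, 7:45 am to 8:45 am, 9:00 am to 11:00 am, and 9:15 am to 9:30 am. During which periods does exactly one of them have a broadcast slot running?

2:00 am-2:30 am, 3:45 am-4:00 am, 6:00 am-7:15 am, 7:45 am-8:45 am, 9:00 am-11:00 am

Merge the first list: 2:30 am-3:45 am, 4:00 am-7:15 am.
Merge the second list: 2:00 am-6:00 am, 7:45 am-8:45 am, 9:00 am-11:00 am.
A but not B: 6:00 am-7:15 am.
B but not A: 2:00 am-2:30 am, 3:45 am-4:00 am, 7:45 am-8:45 am, 9:00 am-11:00 am.
Combining gives A △ B.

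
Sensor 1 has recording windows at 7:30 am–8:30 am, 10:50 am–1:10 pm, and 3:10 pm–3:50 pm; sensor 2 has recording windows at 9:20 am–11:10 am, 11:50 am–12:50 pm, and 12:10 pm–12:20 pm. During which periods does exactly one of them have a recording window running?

7:30 am–8:30 am, 9:20 am–10:50 am, 11:10 am–11:50 am, 12:50 pm–1:10 pm, 3:10 pm–3:50 pm

B, merged: 9:20 am–11:10 am, 11:50 am–12:50 pm.
Only in the first: 7:30 am–8:30 am, 11:10 am–11:50 am, 12:50 pm–1:10 pm, 3:10 pm–3:50 pm.
Only in the second: 9:20 am–10:50 am.
Together these are the periods covered by exactly one.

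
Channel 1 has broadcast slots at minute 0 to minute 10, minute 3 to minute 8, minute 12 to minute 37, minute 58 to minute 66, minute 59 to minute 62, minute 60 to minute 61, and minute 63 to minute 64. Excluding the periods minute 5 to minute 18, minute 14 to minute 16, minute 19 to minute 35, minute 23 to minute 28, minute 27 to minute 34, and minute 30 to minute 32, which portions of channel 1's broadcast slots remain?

First set merges to minute 0 to minute 10, minute 12 to minute 37, minute 58 to minute 66.
Second set merges to minute 5 to minute 18, minute 19 to minute 35.
minute 0 to minute 10 minus B → minute 0 to minute 5.
minute 12 to minute 37 minus B → minute 18 to minute 19, minute 35 to minute 37.
minute 58 to minute 66: no B overlap → unchanged.

minute 0 to minute 5, minute 18 to minute 19, minute 35 to minute 37, minute 58 to minute 66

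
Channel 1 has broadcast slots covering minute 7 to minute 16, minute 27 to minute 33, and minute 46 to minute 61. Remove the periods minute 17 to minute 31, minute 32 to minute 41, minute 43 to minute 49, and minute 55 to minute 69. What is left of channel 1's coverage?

minute 7 to minute 16: no B overlap → unchanged.
minute 27 to minute 33 minus B → minute 31 to minute 32.
minute 46 to minute 61 minus B → minute 49 to minute 55.

minute 7 to minute 16, minute 31 to minute 32, minute 49 to minute 55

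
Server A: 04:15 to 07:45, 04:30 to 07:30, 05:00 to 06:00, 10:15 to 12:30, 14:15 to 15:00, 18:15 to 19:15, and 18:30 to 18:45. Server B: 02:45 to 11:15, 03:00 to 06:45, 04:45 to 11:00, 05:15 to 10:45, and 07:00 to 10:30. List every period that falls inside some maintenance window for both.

A, merged: 04:15-07:45, 10:15-12:30, 14:15-15:00, 18:15-19:15.
B, merged: 02:45-11:15.
04:15-07:45 meets the second set on 04:15-07:45.
10:15-12:30 meets the second set on 10:15-11:15.
14:15-15:00: no overlap with the second set.
18:15-19:15: no overlap with the second set.

04:15-07:45, 10:15-11:15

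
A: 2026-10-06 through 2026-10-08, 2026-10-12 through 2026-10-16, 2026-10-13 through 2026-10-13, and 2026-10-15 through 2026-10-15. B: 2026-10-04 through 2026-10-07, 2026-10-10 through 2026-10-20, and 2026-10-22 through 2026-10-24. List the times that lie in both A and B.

A, merged: 2026-10-06 through 2026-10-08, 2026-10-12 through 2026-10-16.
2026-10-06 through 2026-10-08 overlaps B on 2026-10-06 through 2026-10-07.
2026-10-12 through 2026-10-16 overlaps B on 2026-10-12 through 2026-10-16.

2026-10-06 through 2026-10-07, 2026-10-12 through 2026-10-16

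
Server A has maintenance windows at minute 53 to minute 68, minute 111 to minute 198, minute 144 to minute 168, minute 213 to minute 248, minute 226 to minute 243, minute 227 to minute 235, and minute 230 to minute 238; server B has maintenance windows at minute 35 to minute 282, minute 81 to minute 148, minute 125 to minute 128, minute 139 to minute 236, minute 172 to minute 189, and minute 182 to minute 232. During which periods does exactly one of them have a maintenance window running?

First set merges to minute 53 to minute 68, minute 111 to minute 198, minute 213 to minute 248.
Second set merges to minute 35 to minute 282.
Only in the first: none.
Only in the second: minute 35 to minute 53, minute 68 to minute 111, minute 198 to minute 213, minute 248 to minute 282.
Together these are the periods covered by exactly one.

minute 35 to minute 53, minute 68 to minute 111, minute 198 to minute 213, minute 248 to minute 282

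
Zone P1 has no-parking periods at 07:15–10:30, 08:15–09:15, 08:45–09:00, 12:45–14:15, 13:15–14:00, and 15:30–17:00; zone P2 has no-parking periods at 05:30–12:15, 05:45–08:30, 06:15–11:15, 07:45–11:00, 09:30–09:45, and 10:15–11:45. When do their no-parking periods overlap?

07:15-10:30

A, merged: 07:15-10:30, 12:45-14:15, 15:30-17:00.
B, merged: 05:30-12:15.
07:15-10:30 meets the second set on 07:15-10:30.
12:45-14:15: no overlap with the second set.
15:30-17:00: no overlap with the second set.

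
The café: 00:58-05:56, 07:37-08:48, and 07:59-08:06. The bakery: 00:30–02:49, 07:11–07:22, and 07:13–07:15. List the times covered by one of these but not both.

00:30–00:58, 02:49–05:56, 07:11–07:22, 07:37–08:48

A, merged: 00:58–05:56, 07:37–08:48.
B, merged: 00:30–02:49, 07:11–07:22.
A but not B: 02:49–05:56, 07:37–08:48.
B but not A: 00:30–00:58, 07:11–07:22.
Combining gives A △ B.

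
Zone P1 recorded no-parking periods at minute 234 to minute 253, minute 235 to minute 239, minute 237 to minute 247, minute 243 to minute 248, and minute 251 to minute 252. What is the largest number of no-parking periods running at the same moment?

Sweep endpoints in order; track running count of active intervals.
Peak of 3 reached at minute 237.

3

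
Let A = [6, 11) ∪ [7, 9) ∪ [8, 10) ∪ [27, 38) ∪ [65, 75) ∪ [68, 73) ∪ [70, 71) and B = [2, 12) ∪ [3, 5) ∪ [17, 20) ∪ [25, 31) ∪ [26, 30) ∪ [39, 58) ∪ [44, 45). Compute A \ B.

A, merged: [6, 11), [27, 38), [65, 75).
B, merged: [2, 12), [17, 20), [25, 31), [39, 58).
[6, 11): fully covered by B → removed.
[27, 38) minus B → [31, 38).
[65, 75): no B overlap → unchanged.

[31, 38) ∪ [65, 75)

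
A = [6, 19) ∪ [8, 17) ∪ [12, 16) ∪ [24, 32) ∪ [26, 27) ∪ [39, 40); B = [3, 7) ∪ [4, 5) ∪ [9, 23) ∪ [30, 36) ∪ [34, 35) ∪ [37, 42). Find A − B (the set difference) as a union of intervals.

A, merged: [6, 19), [24, 32), [39, 40).
B, merged: [3, 7), [9, 23), [30, 36), [37, 42).
[6, 19) \ B = [7, 9).
[24, 32) \ B = [24, 30).
[39, 40): entirely removed.

[7, 9) ∪ [24, 30)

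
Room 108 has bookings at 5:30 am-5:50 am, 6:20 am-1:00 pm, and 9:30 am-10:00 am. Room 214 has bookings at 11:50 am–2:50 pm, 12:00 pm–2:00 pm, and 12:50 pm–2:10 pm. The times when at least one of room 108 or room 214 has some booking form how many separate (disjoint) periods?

2

A, merged: 5:30 am-5:50 am, 6:20 am-1:00 pm.
B, merged: 11:50 am-2:50 pm.
A ∪ B = 5:30 am-5:50 am, 6:20 am-2:50 pm.
That is 2 disjoint pieces.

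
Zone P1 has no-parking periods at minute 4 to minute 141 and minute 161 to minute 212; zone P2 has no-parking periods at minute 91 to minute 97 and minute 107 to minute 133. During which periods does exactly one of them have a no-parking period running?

minute 4 to minute 91, minute 97 to minute 107, minute 133 to minute 141, minute 161 to minute 212

A but not B: minute 4 to minute 91, minute 97 to minute 107, minute 133 to minute 141, minute 161 to minute 212.
B but not A: none.
Combining gives A △ B.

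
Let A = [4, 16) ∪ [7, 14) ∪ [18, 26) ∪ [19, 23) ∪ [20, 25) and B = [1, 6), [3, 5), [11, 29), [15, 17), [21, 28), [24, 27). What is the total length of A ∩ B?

15

Merge the first list: [4, 16), [18, 26).
Merge the second list: [1, 6), [11, 29).
A ∩ B = [4, 6), [11, 16), [18, 26).
Total: 2 + 5 + 8 = 15.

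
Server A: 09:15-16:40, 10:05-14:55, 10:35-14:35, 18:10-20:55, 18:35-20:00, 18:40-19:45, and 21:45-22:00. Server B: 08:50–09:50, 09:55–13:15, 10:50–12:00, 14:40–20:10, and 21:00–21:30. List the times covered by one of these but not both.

08:50–09:15, 09:50–09:55, 13:15–14:40, 16:40–18:10, 20:10–20:55, 21:00–21:30, 21:45–22:00

First set merges to 09:15–16:40, 18:10–20:55, 21:45–22:00.
Second set merges to 08:50–09:50, 09:55–13:15, 14:40–20:10, 21:00–21:30.
Only in the first: 09:50–09:55, 13:15–14:40, 20:10–20:55, 21:45–22:00.
Only in the second: 08:50–09:15, 16:40–18:10, 21:00–21:30.
Together these are the periods covered by exactly one.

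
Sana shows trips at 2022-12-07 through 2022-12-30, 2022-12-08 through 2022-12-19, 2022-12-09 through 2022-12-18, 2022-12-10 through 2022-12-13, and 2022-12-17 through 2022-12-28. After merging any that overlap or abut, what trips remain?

2022-12-08 through 2022-12-19 overlaps/touches 2022-12-07 through 2022-12-30 → extend to 2022-12-07 through 2022-12-30.
2022-12-09 through 2022-12-18 overlaps/touches 2022-12-07 through 2022-12-30 → extend to 2022-12-07 through 2022-12-30.
2022-12-10 through 2022-12-13 overlaps/touches 2022-12-07 through 2022-12-30 → extend to 2022-12-07 through 2022-12-30.
2022-12-17 through 2022-12-28 overlaps/touches 2022-12-07 through 2022-12-30 → extend to 2022-12-07 through 2022-12-30.

2022-12-07 through 2022-12-30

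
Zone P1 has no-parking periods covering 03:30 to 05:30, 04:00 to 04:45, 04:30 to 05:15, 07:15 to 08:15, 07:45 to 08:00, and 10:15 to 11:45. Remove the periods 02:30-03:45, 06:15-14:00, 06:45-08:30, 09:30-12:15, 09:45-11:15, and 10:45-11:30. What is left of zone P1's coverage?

03:45–05:30

Merge the first list: 03:30–05:30, 07:15–08:15, 10:15–11:45.
Merge the second list: 02:30–03:45, 06:15–14:00.
03:30–05:30 \ B = 03:45–05:30.
07:15–08:15: entirely removed.
10:15–11:45: entirely removed.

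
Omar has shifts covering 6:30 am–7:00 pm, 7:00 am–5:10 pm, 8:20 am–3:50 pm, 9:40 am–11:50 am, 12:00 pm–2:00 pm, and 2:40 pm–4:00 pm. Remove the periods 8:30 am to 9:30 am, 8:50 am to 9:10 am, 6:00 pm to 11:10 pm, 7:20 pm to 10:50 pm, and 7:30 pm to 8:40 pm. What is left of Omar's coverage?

6:30 am–8:30 am, 9:30 am–6:00 pm

First set merges to 6:30 am–7:00 pm.
Second set merges to 8:30 am–9:30 am, 6:00 pm–11:10 pm.
6:30 am–7:00 pm \ B = 6:30 am–8:30 am, 9:30 am–6:00 pm.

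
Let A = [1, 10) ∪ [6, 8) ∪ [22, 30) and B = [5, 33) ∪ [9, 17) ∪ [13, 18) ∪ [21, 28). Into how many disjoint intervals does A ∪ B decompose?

A, merged: [1, 10), [22, 30).
B, merged: [5, 33).
A ∪ B = [1, 33).
That is 1 disjoint piece.

1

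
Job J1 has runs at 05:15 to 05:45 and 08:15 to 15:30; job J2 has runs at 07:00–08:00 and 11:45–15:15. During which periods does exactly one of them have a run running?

05:15–05:45, 07:00–08:00, 08:15–11:45, 15:15–15:30

A but not B: 05:15–05:45, 08:15–11:45, 15:15–15:30.
B but not A: 07:00–08:00.
Combining gives A △ B.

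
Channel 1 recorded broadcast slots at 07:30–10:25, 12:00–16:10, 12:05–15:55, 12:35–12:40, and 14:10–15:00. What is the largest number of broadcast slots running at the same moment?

Sweep endpoints in order; track running count of active intervals.
Peak of 3 reached at 12:35.

3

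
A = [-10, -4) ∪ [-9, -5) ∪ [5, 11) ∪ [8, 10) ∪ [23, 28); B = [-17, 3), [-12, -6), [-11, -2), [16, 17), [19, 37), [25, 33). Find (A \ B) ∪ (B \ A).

[-17, -10) ∪ [-4, 3) ∪ [5, 11) ∪ [16, 17) ∪ [19, 23) ∪ [28, 37)

A, merged: [-10, -4), [5, 11), [23, 28).
B, merged: [-17, 3), [16, 17), [19, 37).
A \ B = [5, 11).
B \ A = [-17, -10), [-4, 3), [16, 17), [19, 23), [28, 37).
Union of the two gives the symmetric difference.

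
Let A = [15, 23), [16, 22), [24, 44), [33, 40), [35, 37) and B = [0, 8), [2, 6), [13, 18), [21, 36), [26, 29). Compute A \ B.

A, merged: [15, 23), [24, 44).
B, merged: [0, 8), [13, 18), [21, 36).
[15, 23) \ B = [18, 21).
[24, 44) \ B = [36, 44).

[18, 21) ∪ [36, 44)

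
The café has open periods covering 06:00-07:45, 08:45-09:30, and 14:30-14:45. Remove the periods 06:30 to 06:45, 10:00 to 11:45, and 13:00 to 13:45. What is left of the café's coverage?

06:00-07:45 with B removed leaves 06:00-06:30, 06:45-07:45.
08:45-09:30 is untouched.
14:30-14:45 is untouched.

06:00-06:30, 06:45-07:45, 08:45-09:30, 14:30-14:45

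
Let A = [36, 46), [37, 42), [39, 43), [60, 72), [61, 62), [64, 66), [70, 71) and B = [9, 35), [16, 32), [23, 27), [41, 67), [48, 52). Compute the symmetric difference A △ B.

Merge the first list: [36, 46), [60, 72).
Merge the second list: [9, 35), [41, 67).
Only in the first: [36, 41), [67, 72).
Only in the second: [9, 35), [46, 60).
Together these are the periods covered by exactly one.

[9, 35) ∪ [36, 41) ∪ [46, 60) ∪ [67, 72)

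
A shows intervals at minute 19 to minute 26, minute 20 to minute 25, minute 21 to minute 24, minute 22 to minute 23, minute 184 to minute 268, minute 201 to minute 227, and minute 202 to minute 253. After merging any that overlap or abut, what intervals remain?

minute 19 to minute 26, minute 184 to minute 268

minute 20 to minute 25 overlaps/touches minute 19 to minute 26 → extend to minute 19 to minute 26.
minute 21 to minute 24 overlaps/touches minute 19 to minute 26 → extend to minute 19 to minute 26.
minute 22 to minute 23 overlaps/touches minute 19 to minute 26 → extend to minute 19 to minute 26.
minute 184 to minute 268 is disjoint → start new block.
minute 201 to minute 227 overlaps/touches minute 184 to minute 268 → extend to minute 184 to minute 268.
minute 202 to minute 253 overlaps/touches minute 184 to minute 268 → extend to minute 184 to minute 268.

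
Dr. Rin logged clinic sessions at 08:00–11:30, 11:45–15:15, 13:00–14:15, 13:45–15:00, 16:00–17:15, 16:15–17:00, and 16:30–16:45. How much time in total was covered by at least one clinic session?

8 h 15 min

Merged: 08:00–11:30, 11:45–15:15, 16:00–17:15.
Lengths: 3 h 30 min + 3 h 30 min + 1 h 15 min = 8 h 15 min.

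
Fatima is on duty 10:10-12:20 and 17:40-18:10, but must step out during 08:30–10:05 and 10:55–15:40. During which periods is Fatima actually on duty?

10:10–10:55, 17:40–18:10

10:10–12:20 with B removed leaves 10:10–10:55.
17:40–18:10 is untouched.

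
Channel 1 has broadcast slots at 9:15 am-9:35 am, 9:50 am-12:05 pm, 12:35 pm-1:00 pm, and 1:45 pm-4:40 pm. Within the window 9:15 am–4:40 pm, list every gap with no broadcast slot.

Covered (merged): 9:15 am–9:35 am, 9:50 am–12:05 pm, 12:35 pm–1:00 pm, 1:45 pm–4:40 pm.
Gaps within 9:15 am–4:40 pm: 9:35 am–9:50 am, 12:05 pm–12:35 pm, 1:00 pm–1:45 pm.

9:35 am–9:50 am, 12:05 pm–12:35 pm, 1:00 pm–1:45 pm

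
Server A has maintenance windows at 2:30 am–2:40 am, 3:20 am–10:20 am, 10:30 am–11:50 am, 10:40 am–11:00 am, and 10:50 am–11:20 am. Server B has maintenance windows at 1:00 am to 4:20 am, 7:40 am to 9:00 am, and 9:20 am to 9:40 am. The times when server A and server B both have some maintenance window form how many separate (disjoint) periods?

Merge the first list: 2:30 am–2:40 am, 3:20 am–10:20 am, 10:30 am–11:50 am.
A ∩ B = 2:30 am–2:40 am, 3:20 am–4:20 am, 7:40 am–9:00 am, 9:20 am–9:40 am.
That is 4 disjoint pieces.

4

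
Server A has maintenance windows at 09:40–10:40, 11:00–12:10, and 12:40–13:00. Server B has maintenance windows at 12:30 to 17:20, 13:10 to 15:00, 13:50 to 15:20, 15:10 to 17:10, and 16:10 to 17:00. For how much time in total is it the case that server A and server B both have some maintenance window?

Second set merges to 12:30-17:20.
A ∩ B = 12:40-13:00.
Total: 20 min.

20 min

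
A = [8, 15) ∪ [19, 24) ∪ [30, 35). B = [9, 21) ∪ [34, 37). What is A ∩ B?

[8, 15) meets the second set on [9, 15).
[19, 24) meets the second set on [19, 21).
[30, 35) meets the second set on [34, 35).

[9, 15) ∪ [19, 21) ∪ [34, 35)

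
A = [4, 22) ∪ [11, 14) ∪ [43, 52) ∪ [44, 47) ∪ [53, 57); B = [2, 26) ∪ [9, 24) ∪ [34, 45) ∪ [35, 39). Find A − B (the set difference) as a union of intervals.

[45, 52) ∪ [53, 57)

A, merged: [4, 22), [43, 52), [53, 57).
B, merged: [2, 26), [34, 45).
[4, 22) lies entirely inside B → drops out.
[43, 52) with B removed leaves [45, 52).
[53, 57) is untouched.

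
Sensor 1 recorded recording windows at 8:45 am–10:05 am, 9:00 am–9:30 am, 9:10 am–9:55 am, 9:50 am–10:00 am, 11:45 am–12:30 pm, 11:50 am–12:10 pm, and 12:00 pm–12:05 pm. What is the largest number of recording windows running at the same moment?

At 9:10 am, 3 of the intervals are simultaneously active.
No point has more.

3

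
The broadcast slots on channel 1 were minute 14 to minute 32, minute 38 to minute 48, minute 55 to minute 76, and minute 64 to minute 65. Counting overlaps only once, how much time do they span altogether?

Merged: minute 14 to minute 32, minute 38 to minute 48, minute 55 to minute 76.
Lengths: 18 minutes + 10 minutes + 21 minutes = 49 minutes.

49 minutes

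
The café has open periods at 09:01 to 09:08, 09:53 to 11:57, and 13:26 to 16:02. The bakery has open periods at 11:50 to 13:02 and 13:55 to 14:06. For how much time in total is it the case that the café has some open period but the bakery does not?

A \ B = 09:01-09:08, 09:53-11:50, 13:26-13:55, 14:06-16:02.
Total: 7 min + 1 h 57 min + 29 min + 1 h 56 min = 4 h 29 min.

4 h 29 min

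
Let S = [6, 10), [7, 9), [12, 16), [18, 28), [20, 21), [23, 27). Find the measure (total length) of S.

18

Merged: [6, 10), [12, 16), [18, 28).
Lengths: 4 + 4 + 10 = 18.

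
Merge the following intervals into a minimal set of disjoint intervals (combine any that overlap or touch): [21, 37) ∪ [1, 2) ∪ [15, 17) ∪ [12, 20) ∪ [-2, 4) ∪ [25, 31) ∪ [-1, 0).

[-2, 4) ∪ [12, 20) ∪ [21, 37)

Sort by start: [-2, 4), [-1, 0), [1, 2), [12, 20), [15, 17), [21, 37), [25, 31).
[-1, 0) overlaps/touches [-2, 4) → extend to [-2, 4).
[1, 2) overlaps/touches [-2, 4) → extend to [-2, 4).
[12, 20) is disjoint → start new block.
[15, 17) overlaps/touches [12, 20) → extend to [12, 20).
[21, 37) is disjoint → start new block.
[25, 31) overlaps/touches [21, 37) → extend to [21, 37).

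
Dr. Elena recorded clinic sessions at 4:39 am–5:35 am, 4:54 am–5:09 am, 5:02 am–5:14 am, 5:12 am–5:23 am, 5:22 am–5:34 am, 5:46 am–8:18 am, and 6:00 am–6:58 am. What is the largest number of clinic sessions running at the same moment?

3

At 5:02 am, 3 of the intervals are simultaneously active.
No point has more.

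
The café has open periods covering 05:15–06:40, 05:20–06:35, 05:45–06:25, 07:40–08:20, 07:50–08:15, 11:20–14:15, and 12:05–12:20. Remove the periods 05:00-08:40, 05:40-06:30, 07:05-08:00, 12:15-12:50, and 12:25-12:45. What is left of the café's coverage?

A, merged: 05:15–06:40, 07:40–08:20, 11:20–14:15.
B, merged: 05:00–08:40, 12:15–12:50.
05:15–06:40: entirely removed.
07:40–08:20: entirely removed.
11:20–14:15 \ B = 11:20–12:15, 12:50–14:15.

11:20–12:15, 12:50–14:15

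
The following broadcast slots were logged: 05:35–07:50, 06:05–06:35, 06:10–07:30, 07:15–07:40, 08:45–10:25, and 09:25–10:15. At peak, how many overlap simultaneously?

Sweep endpoints in order; track running count of active intervals.
Peak of 3 reached at 06:10.

3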